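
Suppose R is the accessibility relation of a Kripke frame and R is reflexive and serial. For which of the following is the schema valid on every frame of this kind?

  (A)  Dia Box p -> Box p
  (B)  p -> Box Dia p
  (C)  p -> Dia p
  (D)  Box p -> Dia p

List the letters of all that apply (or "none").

C, D

(A) Dia Box p -> Box p is the dual of axiom 5; it is valid on a frame exactly when R is euclidean. Such an R need not be euclidean, so not valid.
(B) p -> Box Dia p (axiom B) characterises the symmetric frames. Such an R need not be symmetric — not valid.
(C) the dual of axiom T: valid iff R is reflexive. Every such R is reflexive — valid.
(D) axiom D: valid iff R is serial. Every such R is serial — valid.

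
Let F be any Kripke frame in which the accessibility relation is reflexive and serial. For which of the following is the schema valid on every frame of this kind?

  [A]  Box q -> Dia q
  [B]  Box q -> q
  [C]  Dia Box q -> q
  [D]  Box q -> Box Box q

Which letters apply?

A, B

(A) Box q -> Dia q is axiom D, which corresponds to seriality. Every such R is serial — valid.
(B) Box q -> q (axiom T) characterises the reflexive frames. Every such R is reflexive — valid.
(C) Dia Box q -> q (the dual of axiom B) characterises the symmetric frames. Such an R need not be symmetric — not valid.
(D) Box q -> Box Box q (axiom 4) characterises the transitive frames. Such an R need not be transitive — not valid.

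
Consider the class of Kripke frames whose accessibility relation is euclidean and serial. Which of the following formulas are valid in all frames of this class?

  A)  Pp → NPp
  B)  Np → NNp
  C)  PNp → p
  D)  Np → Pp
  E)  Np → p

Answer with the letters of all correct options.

A, D

(A) axiom 5: valid iff R is euclidean. Every such R is euclidean — valid.
(B) Np → NNp (axiom 4) characterises the transitive frames. Such an R need not be transitive — not valid.
(C) PNp → p is the dual of axiom B, which corresponds to symmetry. Such an R need not be symmetric — not valid.
(D) Np → Pp is axiom D, which corresponds to seriality. Every such R is serial — valid.
(E) Np → p is axiom T, which corresponds to reflexivity. Such an R need not be reflexive — not valid.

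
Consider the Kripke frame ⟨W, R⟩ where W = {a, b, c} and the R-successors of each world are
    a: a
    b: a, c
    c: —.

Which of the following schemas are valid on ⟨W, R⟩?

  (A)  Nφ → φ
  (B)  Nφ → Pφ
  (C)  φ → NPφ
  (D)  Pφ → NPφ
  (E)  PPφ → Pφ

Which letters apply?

R is not reflexive: not b R b.
R is not symmetric: b R a but not a R b.
R is transitive: R is closed under composition.
R is not euclidean: b R a and b R c but not a R c.
R is not serial: c has no R-successor.
(A) Nφ → φ (axiom T) characterises the reflexive frames. R is not reflexive — not valid.
(B) Nφ → Pφ (axiom D) characterises the serial frames. R is not serial — not valid.
(C) φ → NPφ (axiom B) characterises the symmetric frames. R is not symmetric — not valid.
(D) Pφ → NPφ (axiom 5) characterises the euclidean frames. R is not euclidean — not valid.
(E) the dual of axiom 4: valid iff R is transitive. R is transitive — valid.

E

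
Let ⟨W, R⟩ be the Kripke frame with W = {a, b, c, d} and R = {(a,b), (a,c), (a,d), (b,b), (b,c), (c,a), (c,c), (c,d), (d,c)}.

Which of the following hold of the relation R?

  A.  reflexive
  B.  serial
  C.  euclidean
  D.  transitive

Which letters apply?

B

(A) not reflexive: not a R a.
(B) serial: every world has an R-successor.
(C) not euclidean: a R b and a R d but not b R d.
(D) not transitive: a R c and c R a but not a R a.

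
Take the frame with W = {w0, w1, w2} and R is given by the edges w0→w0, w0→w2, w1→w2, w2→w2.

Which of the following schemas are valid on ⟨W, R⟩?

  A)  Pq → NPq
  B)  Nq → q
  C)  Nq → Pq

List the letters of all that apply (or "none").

C

R is not reflexive: not w1 R w1.
R is not euclidean: w0 R w2 and w0 R w0 but not w2 R w0.
R is serial: every world has an R-successor.
(A) Pq → NPq (axiom 5) characterises the euclidean frames. R is not euclidean — not valid.
(B) axiom T: valid iff R is reflexive. R is not reflexive — not valid.
(C) Nq → Pq (axiom D) characterises the serial frames. R is serial — valid.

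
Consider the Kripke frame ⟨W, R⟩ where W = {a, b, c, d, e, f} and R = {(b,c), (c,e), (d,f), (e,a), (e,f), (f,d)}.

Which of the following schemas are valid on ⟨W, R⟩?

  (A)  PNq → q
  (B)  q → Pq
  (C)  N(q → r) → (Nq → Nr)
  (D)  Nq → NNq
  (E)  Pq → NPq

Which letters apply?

R is not reflexive: not a R a.
R is not symmetric: b R c but not c R b.
R is not transitive: b R c and c R e but not b R e.
R is not euclidean: e R a and e R f but not a R f.
(A) PNq → q is the dual of axiom B, which corresponds to symmetry. R is not symmetric — not valid.
(B) q → Pq is the dual of axiom T, which corresponds to reflexivity. R is not reflexive — not valid.
(C) N(q → r) → (Nq → Nr) is the K axiom; it holds on all frames — valid.
(D) axiom 4: valid iff R is transitive. R is not transitive — not valid.
(E) Pq → NPq (axiom 5) characterises the euclidean frames. R is not euclidean — not valid.

C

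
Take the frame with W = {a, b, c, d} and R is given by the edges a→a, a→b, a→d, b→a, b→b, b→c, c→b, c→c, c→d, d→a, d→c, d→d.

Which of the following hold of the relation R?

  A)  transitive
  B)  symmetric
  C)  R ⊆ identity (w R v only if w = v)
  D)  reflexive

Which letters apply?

(A) not transitive: a R b and b R c but not a R c.
(B) symmetric: every R-edge is matched by its reverse.
(C) not ⊆ identity: a R b with a ≠ b.
(D) reflexive: each world relates to itself.

B, D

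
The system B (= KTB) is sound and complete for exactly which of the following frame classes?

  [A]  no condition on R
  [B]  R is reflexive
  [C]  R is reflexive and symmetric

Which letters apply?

C

(A) this class determines K, not B (= KTB).
(B) this class determines T (= KT), not B (= KTB).
(C) B (= KTB) is sound and complete for exactly this class.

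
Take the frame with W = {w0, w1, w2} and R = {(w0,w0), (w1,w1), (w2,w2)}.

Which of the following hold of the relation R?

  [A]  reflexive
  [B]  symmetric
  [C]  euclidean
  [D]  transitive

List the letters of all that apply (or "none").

(A) reflexive: each world relates to itself.
(B) symmetric: every R-edge is matched by its reverse.
(C) euclidean: any two R-successors of the same world are R-related.
(D) transitive: R is closed under composition.

A, B, C, D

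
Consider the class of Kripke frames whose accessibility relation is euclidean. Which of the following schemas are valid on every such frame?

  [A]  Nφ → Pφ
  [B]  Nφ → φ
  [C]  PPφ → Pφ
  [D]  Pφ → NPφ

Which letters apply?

D

(A) Nφ → Pφ is axiom D; it is valid on a frame exactly when R is serial. Such an R need not be serial, so not valid.
(B) axiom T: valid iff R is reflexive. Such an R need not be reflexive — not valid.
(C) PPφ → Pφ is the dual of axiom 4, which corresponds to transitivity. Such an R need not be transitive — not valid.
(D) Pφ → NPφ (axiom 5) characterises the euclidean frames. Every such R is euclidean — valid.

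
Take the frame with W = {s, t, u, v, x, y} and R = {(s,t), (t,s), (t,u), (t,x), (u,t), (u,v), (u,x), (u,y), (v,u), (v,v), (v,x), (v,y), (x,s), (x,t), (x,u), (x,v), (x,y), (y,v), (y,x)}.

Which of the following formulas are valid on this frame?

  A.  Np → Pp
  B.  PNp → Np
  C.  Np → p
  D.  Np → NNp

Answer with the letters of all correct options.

R is not reflexive: not s R s.
R is not transitive: s R t and t R s but not s R s.
R is not euclidean: t R s and t R u but not s R u.
R is serial: every world has an R-successor.
(A) Np → Pp (axiom D) characterises the serial frames. R is serial — valid.
(B) PNp → Np is the dual of axiom 5; it is valid on a frame exactly when R is euclidean. R is not euclidean, so not valid.
(C) axiom T: valid iff R is reflexive. R is not reflexive — not valid.
(D) Np → NNp (axiom 4) characterises the transitive frames. R is not transitive — not valid.

A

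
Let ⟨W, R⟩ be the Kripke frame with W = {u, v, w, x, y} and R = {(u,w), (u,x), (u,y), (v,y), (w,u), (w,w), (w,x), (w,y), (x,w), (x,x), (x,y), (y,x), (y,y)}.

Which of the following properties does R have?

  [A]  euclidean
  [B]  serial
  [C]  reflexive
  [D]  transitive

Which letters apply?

(A) not euclidean: u R y and u R w but not y R w.
(B) serial: every world has an R-successor.
(C) not reflexive: not u R u.
(D) not transitive: u R w and w R u but not u R u.

B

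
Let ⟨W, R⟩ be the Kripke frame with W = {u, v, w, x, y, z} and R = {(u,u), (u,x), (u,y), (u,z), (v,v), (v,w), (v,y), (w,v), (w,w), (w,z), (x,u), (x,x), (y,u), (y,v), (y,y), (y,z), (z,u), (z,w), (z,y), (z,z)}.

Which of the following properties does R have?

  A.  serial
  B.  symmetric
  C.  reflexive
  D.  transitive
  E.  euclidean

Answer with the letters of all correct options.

(A) serial: every world has an R-successor.
(B) symmetric: every R-edge is matched by its reverse.
(C) reflexive: each world relates to itself.
(D) not transitive: u R y and y R v but not u R v.
(E) not euclidean: u R x and u R y but not x R y.

A, B, C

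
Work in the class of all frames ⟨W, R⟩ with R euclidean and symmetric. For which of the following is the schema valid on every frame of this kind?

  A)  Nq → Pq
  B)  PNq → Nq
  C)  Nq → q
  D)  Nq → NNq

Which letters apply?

A symmetric euclidean relation is transitive (uRv and vRw give vRu by symmetry, then uRw by the euclidean condition, applied at v).
(A) axiom D: valid iff R is serial. Such an R need not be serial — not valid.
(B) PNq → Nq is the dual of axiom 5, which corresponds to the euclidean property. Every such R is euclidean — valid.
(C) Nq → q is axiom T; it is valid on a frame exactly when R is reflexive. Such an R need not be reflexive, so not valid.
(D) Nq → NNq (axiom 4) characterises the transitive frames. Every such R is transitive — valid.

B, D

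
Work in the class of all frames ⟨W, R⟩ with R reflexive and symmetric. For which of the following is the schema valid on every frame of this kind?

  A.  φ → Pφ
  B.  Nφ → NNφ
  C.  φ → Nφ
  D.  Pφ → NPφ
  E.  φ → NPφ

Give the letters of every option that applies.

Reflexive relations are serial.
(A) the dual of axiom T: valid iff R is reflexive. Every such R is reflexive — valid.
(B) Nφ → NNφ (axiom 4) characterises the transitive frames. Such an R need not be transitive — not valid.
(C) φ → Nφ is equivalent to ◇p→p; it holds exactly when R ⊆ identity. Such an R need not be a subset of the identity — not valid.
(D) Pφ → NPφ is axiom 5, which corresponds to the euclidean property. Such an R need not be euclidean — not valid.
(E) φ → NPφ is axiom B, which corresponds to symmetry. Every such R is symmetric — valid.

A, E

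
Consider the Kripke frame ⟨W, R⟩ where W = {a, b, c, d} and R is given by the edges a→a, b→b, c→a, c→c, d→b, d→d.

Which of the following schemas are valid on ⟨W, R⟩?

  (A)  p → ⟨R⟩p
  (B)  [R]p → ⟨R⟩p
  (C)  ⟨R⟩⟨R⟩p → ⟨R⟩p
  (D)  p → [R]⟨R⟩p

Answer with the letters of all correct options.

A, B, C

R is reflexive: each world relates to itself.
R is not symmetric: c R a but not a R c.
R is transitive: R is closed under composition.
R is serial: every world has an R-successor.
(A) p → ⟨R⟩p is the dual of axiom T, which corresponds to reflexivity. R is reflexive — valid.
(B) [R]p → ⟨R⟩p (axiom D) characterises the serial frames. R is serial — valid.
(C) ⟨R⟩⟨R⟩p → ⟨R⟩p is the dual of axiom 4; it is valid on a frame exactly when R is transitive. R is transitive, so valid.
(D) p → [R]⟨R⟩p is axiom B; it is valid on a frame exactly when R is symmetric. R is not symmetric, so not valid.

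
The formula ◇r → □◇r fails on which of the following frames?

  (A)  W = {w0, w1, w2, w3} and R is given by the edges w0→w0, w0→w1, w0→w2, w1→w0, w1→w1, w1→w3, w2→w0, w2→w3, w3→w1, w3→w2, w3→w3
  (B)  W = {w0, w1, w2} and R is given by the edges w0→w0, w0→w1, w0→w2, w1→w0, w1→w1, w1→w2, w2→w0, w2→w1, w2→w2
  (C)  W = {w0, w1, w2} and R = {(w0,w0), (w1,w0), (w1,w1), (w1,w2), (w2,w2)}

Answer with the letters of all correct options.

The schema ◇r → □◇r is axiom 5; it is valid on a frame iff R is euclidean.
(A) R is not euclidean (w0 R w1 and w0 R w2 but not w1 R w2), so the schema fails here.
(B) R is euclidean (any two R-successors of the same world are R-related), so the schema is valid here.
(C) R is not euclidean (w1 R w0 and w1 R w1 but not w0 R w1), so the schema fails here.

A, C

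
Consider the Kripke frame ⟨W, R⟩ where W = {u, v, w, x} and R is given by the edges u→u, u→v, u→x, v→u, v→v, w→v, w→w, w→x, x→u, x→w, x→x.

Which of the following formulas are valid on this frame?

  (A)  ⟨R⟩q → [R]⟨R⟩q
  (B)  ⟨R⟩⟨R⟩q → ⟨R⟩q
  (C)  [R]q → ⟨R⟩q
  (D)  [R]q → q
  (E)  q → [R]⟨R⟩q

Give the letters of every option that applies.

C, D

R is reflexive: each world relates to itself.
R is not symmetric: w R v but not v R w.
R is not transitive: u R x and x R w but not u R w.
R is not euclidean: u R v and u R x but not v R x.
R is serial: every world has an R-successor.
(A) axiom 5: valid iff R is euclidean. R is not euclidean — not valid.
(B) ⟨R⟩⟨R⟩q → ⟨R⟩q is the dual of axiom 4; it is valid on a frame exactly when R is transitive. R is not transitive, so not valid.
(C) [R]q → ⟨R⟩q is axiom D; it is valid on a frame exactly when R is serial. R is serial, so valid.
(D) axiom T: valid iff R is reflexive. R is reflexive — valid.
(E) q → [R]⟨R⟩q (axiom B) characterises the symmetric frames. R is not symmetric — not valid.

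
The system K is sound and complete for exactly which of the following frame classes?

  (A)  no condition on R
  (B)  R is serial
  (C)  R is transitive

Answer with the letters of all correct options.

A

(A) K is sound and complete for exactly this class.
(B) this class determines D, not K.
(C) this class determines K4, not K.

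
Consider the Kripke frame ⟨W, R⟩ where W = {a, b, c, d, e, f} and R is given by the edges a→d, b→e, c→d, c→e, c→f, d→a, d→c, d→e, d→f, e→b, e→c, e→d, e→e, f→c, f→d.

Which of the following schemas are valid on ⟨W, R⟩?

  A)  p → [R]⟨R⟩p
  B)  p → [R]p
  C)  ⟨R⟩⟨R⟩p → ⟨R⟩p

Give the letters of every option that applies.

R is symmetric: every R-edge is matched by its reverse.
R is not transitive: a R d and d R a but not a R a.
R is not a subset of the identity: a R d with a ≠ d.
(A) p → [R]⟨R⟩p is axiom B, which corresponds to symmetry. R is symmetric — valid.
(B) p → [R]p (equivalent to ◇p→p) corresponds to R being a subset of the identity. Here R ⊄ identity, so not valid.
(C) ⟨R⟩⟨R⟩p → ⟨R⟩p is the dual of axiom 4, which corresponds to transitivity. R is not transitive — not valid.

A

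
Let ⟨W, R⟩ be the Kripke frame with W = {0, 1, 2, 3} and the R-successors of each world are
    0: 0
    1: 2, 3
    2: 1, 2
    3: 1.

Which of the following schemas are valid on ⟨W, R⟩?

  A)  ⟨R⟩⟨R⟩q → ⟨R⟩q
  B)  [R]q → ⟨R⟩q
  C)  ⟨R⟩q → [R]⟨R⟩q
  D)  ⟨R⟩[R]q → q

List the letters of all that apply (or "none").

B, D

R is symmetric: every R-edge is matched by its reverse.
R is not transitive: 1 R 2 and 2 R 1 but not 1 R 1.
R is not euclidean: 1 R 2 and 1 R 3 but not 2 R 3.
R is serial: every world has an R-successor.
(A) ⟨R⟩⟨R⟩q → ⟨R⟩q is the dual of axiom 4; it is valid on a frame exactly when R is transitive. R is not transitive, so not valid.
(B) [R]q → ⟨R⟩q (axiom D) characterises the serial frames. R is serial — valid.
(C) ⟨R⟩q → [R]⟨R⟩q is axiom 5, which corresponds to the euclidean property. R is not euclidean — not valid.
(D) ⟨R⟩[R]q → q is the dual of axiom B, which corresponds to symmetry. R is symmetric — valid.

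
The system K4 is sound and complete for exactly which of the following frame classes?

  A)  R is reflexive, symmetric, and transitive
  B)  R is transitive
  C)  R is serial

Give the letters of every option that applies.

B

(A) this class determines S5, not K4.
(B) K4 is sound and complete for exactly this class.
(C) this class determines D, not K4.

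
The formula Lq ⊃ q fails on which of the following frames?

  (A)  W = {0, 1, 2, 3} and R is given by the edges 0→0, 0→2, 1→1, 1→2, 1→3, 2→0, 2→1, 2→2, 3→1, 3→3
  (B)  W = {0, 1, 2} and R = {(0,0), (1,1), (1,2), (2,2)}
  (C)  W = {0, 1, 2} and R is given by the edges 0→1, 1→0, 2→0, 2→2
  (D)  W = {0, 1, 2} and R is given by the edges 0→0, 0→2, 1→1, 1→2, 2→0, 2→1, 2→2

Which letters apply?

The schema Lq ⊃ q is axiom T; it is valid on a frame iff R is reflexive.
(A) R is reflexive (each world relates to itself), so the schema is valid here.
(B) R is reflexive (each world relates to itself), so the schema is valid here.
(C) R is not reflexive (not 0 R 0), so the schema fails here.
(D) R is reflexive (each world relates to itself), so the schema is valid here.

C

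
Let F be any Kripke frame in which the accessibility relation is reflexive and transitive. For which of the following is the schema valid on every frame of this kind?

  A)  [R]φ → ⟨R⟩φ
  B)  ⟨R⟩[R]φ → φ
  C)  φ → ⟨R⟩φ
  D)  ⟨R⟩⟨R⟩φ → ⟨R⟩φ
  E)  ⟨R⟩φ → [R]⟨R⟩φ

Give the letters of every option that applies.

A, C, D

Reflexive relations are serial.
(A) axiom D: valid iff R is serial. Every such R is serial — valid.
(B) ⟨R⟩[R]φ → φ is the dual of axiom B; it is valid on a frame exactly when R is symmetric. Such an R need not be symmetric, so not valid.
(C) φ → ⟨R⟩φ is the dual of axiom T; it is valid on a frame exactly when R is reflexive. Every such R is reflexive, so valid.
(D) ⟨R⟩⟨R⟩φ → ⟨R⟩φ is the dual of axiom 4, which corresponds to transitivity. Every such R is transitive — valid.
(E) ⟨R⟩φ → [R]⟨R⟩φ is axiom 5; it is valid on a frame exactly when R is euclidean. Such an R need not be euclidean, so not valid.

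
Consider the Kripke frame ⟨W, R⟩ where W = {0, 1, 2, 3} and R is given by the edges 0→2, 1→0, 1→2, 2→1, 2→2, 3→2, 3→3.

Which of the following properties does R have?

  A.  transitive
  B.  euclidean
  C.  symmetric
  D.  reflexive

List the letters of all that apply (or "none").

(A) not transitive: 0 R 2 and 2 R 1 but not 0 R 1.
(B) not euclidean: 1 R 2 and 1 R 0 but not 2 R 0.
(C) not symmetric: 0 R 2 but not 2 R 0.
(D) not reflexive: not 0 R 0.

none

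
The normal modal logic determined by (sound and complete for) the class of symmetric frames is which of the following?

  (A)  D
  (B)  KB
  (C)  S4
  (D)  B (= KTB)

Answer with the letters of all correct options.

(A) D is determined by the class of serial frames.
(B) KB is determined by exactly this class.
(C) S4 is determined by the class of reflexive and transitive frames.
(D) B (= KTB) is determined by the class of reflexive and symmetric frames.

B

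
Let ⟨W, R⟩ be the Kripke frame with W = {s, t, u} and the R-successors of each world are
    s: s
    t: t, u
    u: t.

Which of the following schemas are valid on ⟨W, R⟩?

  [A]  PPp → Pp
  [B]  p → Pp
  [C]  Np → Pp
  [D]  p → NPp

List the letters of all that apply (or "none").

C, D

R is not reflexive: not u R u.
R is symmetric: every R-edge is matched by its reverse.
R is not transitive: u R t and t R u but not u R u.
R is serial: every world has an R-successor.
(A) the dual of axiom 4: valid iff R is transitive. R is not transitive — not valid.
(B) p → Pp is the dual of axiom T, which corresponds to reflexivity. R is not reflexive — not valid.
(C) Np → Pp (axiom D) characterises the serial frames. R is serial — valid.
(D) p → NPp is axiom B; it is valid on a frame exactly when R is symmetric. R is symmetric, so valid.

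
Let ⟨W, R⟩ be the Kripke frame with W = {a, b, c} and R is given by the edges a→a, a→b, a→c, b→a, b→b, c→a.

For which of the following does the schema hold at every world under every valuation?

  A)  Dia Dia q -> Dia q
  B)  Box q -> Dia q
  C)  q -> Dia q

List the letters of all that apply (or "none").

R is not reflexive: not c R c.
R is not transitive: b R a and a R c but not b R c.
R is serial: every world has an R-successor.
(A) Dia Dia q -> Dia q is the dual of axiom 4; it is valid on a frame exactly when R is transitive. R is not transitive, so not valid.
(B) Box q -> Dia q is axiom D, which corresponds to seriality. R is serial — valid.
(C) the dual of axiom T: valid iff R is reflexive. R is not reflexive — not valid.

B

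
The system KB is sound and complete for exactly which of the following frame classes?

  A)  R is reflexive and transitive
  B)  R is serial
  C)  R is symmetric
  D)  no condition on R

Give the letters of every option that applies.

(A) this class determines S4, not KB.
(B) this class determines D, not KB.
(C) KB is sound and complete for exactly this class.
(D) this class determines K, not KB.

C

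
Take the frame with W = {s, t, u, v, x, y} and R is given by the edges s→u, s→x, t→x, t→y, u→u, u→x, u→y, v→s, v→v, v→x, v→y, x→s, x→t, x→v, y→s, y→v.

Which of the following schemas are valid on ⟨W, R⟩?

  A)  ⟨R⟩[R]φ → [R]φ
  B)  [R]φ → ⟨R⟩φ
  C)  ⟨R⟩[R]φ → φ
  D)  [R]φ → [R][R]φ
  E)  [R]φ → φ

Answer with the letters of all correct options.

B

R is not reflexive: not s R s.
R is not symmetric: s R u but not u R s.
R is not transitive: s R u and u R y but not s R y.
R is not euclidean: s R x and s R u but not x R u.
R is serial: every world has an R-successor.
(A) the dual of axiom 5: valid iff R is euclidean. R is not euclidean — not valid.
(B) [R]φ → ⟨R⟩φ is axiom D, which corresponds to seriality. R is serial — valid.
(C) the dual of axiom B: valid iff R is symmetric. R is not symmetric — not valid.
(D) axiom 4: valid iff R is transitive. R is not transitive — not valid.
(E) [R]φ → φ is axiom T; it is valid on a frame exactly when R is reflexive. R is not reflexive, so not valid.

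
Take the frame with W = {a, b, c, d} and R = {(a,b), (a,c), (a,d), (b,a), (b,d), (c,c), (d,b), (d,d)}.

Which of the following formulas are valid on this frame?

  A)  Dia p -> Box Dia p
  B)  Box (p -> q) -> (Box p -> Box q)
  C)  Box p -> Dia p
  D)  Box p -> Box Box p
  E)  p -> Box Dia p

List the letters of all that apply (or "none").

B, C

R is not symmetric: a R c but not c R a.
R is not transitive: a R b and b R a but not a R a.
R is not euclidean: a R b and a R c but not b R c.
R is serial: every world has an R-successor.
(A) axiom 5: valid iff R is euclidean. R is not euclidean — not valid.
(B) Box (p -> q) -> (Box p -> Box q) is the K axiom; it holds on all frames — valid.
(C) axiom D: valid iff R is serial. R is serial — valid.
(D) Box p -> Box Box p (axiom 4) characterises the transitive frames. R is not transitive — not valid.
(E) p -> Box Dia p (axiom B) characterises the symmetric frames. R is not symmetric — not valid.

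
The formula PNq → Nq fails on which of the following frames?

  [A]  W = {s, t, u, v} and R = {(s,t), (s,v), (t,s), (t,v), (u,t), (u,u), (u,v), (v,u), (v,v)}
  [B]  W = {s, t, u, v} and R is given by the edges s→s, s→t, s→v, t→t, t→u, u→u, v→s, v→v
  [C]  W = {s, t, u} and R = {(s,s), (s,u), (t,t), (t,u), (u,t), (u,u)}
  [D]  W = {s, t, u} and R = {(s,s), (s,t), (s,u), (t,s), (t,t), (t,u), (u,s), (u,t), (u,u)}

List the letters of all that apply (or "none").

A, B, C

The schema PNq → Nq is the dual of axiom 5; it is valid on a frame iff R is euclidean.
(A) R is not euclidean (s R v and s R t but not v R t), so the schema fails here.
(B) R is not euclidean (s R t and s R s but not t R s), so the schema fails here.
(C) R is not euclidean (s R u and s R s but not u R s), so the schema fails here.
(D) R is euclidean (any two R-successors of the same world are R-related), so the schema is valid here.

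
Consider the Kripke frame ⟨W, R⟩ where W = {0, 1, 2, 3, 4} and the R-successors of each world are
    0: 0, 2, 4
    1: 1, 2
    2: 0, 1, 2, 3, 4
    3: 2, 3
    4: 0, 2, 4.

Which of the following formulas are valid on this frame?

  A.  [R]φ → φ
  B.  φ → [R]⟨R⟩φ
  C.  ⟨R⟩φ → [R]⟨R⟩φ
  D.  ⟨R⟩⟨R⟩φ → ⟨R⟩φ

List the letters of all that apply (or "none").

A, B

R is reflexive: each world relates to itself.
R is symmetric: every R-edge is matched by its reverse.
R is not transitive: 0 R 2 and 2 R 1 but not 0 R 1.
R is not euclidean: 2 R 0 and 2 R 1 but not 0 R 1.
(A) axiom T: valid iff R is reflexive. R is reflexive — valid.
(B) φ → [R]⟨R⟩φ (axiom B) characterises the symmetric frames. R is symmetric — valid.
(C) ⟨R⟩φ → [R]⟨R⟩φ is axiom 5, which corresponds to the euclidean property. R is not euclidean — not valid.
(D) ⟨R⟩⟨R⟩φ → ⟨R⟩φ is the dual of axiom 4; it is valid on a frame exactly when R is transitive. R is not transitive, so not valid.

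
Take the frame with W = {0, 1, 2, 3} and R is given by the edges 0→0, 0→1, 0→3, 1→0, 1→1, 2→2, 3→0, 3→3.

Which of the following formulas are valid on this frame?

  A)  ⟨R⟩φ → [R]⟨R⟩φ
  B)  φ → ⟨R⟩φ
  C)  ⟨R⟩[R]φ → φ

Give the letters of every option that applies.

R is reflexive: each world relates to itself.
R is symmetric: every R-edge is matched by its reverse.
R is not euclidean: 0 R 1 and 0 R 3 but not 1 R 3.
(A) axiom 5: valid iff R is euclidean. R is not euclidean — not valid.
(B) φ → ⟨R⟩φ is the dual of axiom T, which corresponds to reflexivity. R is reflexive — valid.
(C) ⟨R⟩[R]φ → φ (the dual of axiom B) characterises the symmetric frames. R is symmetric — valid.

B, C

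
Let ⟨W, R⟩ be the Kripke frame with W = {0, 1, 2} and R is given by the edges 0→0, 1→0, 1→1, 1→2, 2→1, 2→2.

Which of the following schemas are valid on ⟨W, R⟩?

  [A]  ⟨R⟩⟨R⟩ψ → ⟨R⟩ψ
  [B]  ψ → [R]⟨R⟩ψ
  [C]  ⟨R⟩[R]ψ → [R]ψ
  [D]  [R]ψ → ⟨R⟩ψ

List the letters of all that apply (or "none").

R is not symmetric: 1 R 0 but not 0 R 1.
R is not transitive: 2 R 1 and 1 R 0 but not 2 R 0.
R is not euclidean: 1 R 0 and 1 R 1 but not 0 R 1.
R is serial: every world has an R-successor.
(A) ⟨R⟩⟨R⟩ψ → ⟨R⟩ψ is the dual of axiom 4; it is valid on a frame exactly when R is transitive. R is not transitive, so not valid.
(B) axiom B: valid iff R is symmetric. R is not symmetric — not valid.
(C) ⟨R⟩[R]ψ → [R]ψ is the dual of axiom 5, which corresponds to the euclidean property. R is not euclidean — not valid.
(D) [R]ψ → ⟨R⟩ψ is axiom D, which corresponds to seriality. R is serial — valid.

D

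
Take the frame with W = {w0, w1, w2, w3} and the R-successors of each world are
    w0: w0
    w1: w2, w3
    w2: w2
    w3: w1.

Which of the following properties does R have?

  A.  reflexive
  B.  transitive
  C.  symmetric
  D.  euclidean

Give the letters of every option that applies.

none

(A) not reflexive: not w1 R w1.
(B) not transitive: w1 R w3 and w3 R w1 but not w1 R w1.
(C) not symmetric: w1 R w2 but not w2 R w1.
(D) not euclidean: w1 R w2 and w1 R w3 but not w2 R w3.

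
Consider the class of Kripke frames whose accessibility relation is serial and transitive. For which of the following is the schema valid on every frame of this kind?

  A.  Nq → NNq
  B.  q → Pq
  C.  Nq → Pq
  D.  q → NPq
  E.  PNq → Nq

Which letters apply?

(A) axiom 4: valid iff R is transitive. Every such R is transitive — valid.
(B) q → Pq is the dual of axiom T; it is valid on a frame exactly when R is reflexive. Such an R need not be reflexive, so not valid.
(C) Nq → Pq is axiom D, which corresponds to seriality. Every such R is serial — valid.
(D) q → NPq (axiom B) characterises the symmetric frames. Such an R need not be symmetric — not valid.
(E) PNq → Nq is the dual of axiom 5, which corresponds to the euclidean property. Such an R need not be euclidean — not valid.

A, C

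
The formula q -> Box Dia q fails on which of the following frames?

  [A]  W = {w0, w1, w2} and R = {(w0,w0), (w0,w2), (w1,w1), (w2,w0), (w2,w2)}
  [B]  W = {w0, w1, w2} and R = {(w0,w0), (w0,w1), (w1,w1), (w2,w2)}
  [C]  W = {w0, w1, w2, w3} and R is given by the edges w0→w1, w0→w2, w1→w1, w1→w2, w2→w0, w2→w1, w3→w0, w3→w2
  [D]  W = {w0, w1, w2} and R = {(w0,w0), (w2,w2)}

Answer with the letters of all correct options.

B, C

The schema q -> Box Dia q is axiom B; it is valid on a frame iff R is symmetric.
(A) R is symmetric (every R-edge is matched by its reverse), so the schema is valid here.
(B) R is not symmetric (w0 R w1 but not w1 R w0), so the schema fails here.
(C) R is not symmetric (w0 R w1 but not w1 R w0), so the schema fails here.
(D) R is symmetric (every R-edge is matched by its reverse), so the schema is valid here.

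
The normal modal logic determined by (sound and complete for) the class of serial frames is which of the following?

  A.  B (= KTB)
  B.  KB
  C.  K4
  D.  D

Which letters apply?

D

(A) B (= KTB) is determined by the class of reflexive and symmetric frames.
(B) KB is determined by the class of symmetric frames.
(C) K4 is determined by the class of transitive frames.
(D) D is determined by exactly this class.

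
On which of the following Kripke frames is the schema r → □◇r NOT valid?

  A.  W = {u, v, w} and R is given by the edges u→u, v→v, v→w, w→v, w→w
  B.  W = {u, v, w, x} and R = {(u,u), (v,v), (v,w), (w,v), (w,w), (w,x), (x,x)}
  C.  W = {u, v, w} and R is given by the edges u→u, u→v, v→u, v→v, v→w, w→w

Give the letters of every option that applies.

B, C

The schema r → □◇r is axiom B; it is valid on a frame iff R is symmetric.
(A) R is symmetric (every R-edge is matched by its reverse), so the schema is valid here.
(B) R is not symmetric (w R x but not x R w), so the schema fails here.
(C) R is not symmetric (v R w but not w R v), so the schema fails here.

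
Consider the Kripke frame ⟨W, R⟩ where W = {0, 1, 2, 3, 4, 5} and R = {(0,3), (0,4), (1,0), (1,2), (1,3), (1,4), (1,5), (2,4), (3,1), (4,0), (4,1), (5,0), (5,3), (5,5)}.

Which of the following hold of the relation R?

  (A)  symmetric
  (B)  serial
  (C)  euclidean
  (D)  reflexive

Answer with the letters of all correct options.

(A) not symmetric: 0 R 3 but not 3 R 0.
(B) serial: every world has an R-successor.
(C) not euclidean: 0 R 3 and 0 R 4 but not 3 R 4.
(D) not reflexive: not 0 R 0.

B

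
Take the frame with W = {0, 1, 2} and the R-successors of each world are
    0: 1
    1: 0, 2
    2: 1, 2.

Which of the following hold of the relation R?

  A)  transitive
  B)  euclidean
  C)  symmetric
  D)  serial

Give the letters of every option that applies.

(A) not transitive: 0 R 1 and 1 R 0 but not 0 R 0.
(B) not euclidean: 1 R 0 and 1 R 2 but not 0 R 2.
(C) symmetric: every R-edge is matched by its reverse.
(D) serial: every world has an R-successor.

C, D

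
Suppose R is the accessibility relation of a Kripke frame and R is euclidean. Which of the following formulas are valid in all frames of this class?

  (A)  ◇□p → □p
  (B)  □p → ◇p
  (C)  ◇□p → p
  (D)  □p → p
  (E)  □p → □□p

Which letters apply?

(A) the dual of axiom 5: valid iff R is euclidean. Every such R is euclidean — valid.
(B) axiom D: valid iff R is serial. Such an R need not be serial — not valid.
(C) ◇□p → p is the dual of axiom B, which corresponds to symmetry. Such an R need not be symmetric — not valid.
(D) □p → p is axiom T; it is valid on a frame exactly when R is reflexive. Such an R need not be reflexive, so not valid.
(E) □p → □□p (axiom 4) characterises the transitive frames. Such an R need not be transitive — not valid.

A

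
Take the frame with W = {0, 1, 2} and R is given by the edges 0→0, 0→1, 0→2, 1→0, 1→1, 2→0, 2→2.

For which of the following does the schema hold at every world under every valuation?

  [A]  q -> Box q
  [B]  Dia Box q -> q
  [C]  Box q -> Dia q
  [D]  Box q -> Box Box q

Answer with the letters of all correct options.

R is symmetric: every R-edge is matched by its reverse.
R is not transitive: 1 R 0 and 0 R 2 but not 1 R 2.
R is serial: every world has an R-successor.
R is not a subset of the identity: 0 R 1 with 0 ≠ 1.
(A) q -> Box q is equivalent to ◇p→p; it holds exactly when R ⊆ identity. Here R ⊄ identity — not valid.
(B) Dia Box q -> q is the dual of axiom B; it is valid on a frame exactly when R is symmetric. R is symmetric, so valid.
(C) Box q -> Dia q is axiom D, which corresponds to seriality. R is serial — valid.
(D) Box q -> Box Box q is axiom 4, which corresponds to transitivity. R is not transitive — not valid.

B, C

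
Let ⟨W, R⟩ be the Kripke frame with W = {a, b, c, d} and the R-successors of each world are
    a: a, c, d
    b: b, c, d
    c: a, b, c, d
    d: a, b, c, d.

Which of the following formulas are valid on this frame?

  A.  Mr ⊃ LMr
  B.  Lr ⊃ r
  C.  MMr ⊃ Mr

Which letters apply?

R is reflexive: each world relates to itself.
R is not transitive: a R c and c R b but not a R b.
R is not euclidean: c R a and c R b but not a R b.
(A) Mr ⊃ LMr is axiom 5; it is valid on a frame exactly when R is euclidean. R is not euclidean, so not valid.
(B) Lr ⊃ r is axiom T, which corresponds to reflexivity. R is reflexive — valid.
(C) MMr ⊃ Mr (the dual of axiom 4) characterises the transitive frames. R is not transitive — not valid.

B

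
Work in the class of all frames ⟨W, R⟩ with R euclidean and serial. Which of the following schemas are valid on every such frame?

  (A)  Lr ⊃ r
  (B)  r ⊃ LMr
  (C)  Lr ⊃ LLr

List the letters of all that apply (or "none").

none

(A) Lr ⊃ r (axiom T) characterises the reflexive frames. Such an R need not be reflexive — not valid.
(B) r ⊃ LMr is axiom B, which corresponds to symmetry. Such an R need not be symmetric — not valid.
(C) axiom 4: valid iff R is transitive. Such an R need not be transitive — not valid.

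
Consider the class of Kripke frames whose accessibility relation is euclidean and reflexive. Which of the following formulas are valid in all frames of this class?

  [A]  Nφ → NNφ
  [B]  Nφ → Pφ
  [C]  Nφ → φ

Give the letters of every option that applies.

A reflexive euclidean relation is also symmetric (from wRw and wRv the euclidean condition gives vRw) and hence transitive; it is an equivalence relation.
(A) Nφ → NNφ is axiom 4, which corresponds to transitivity. Every such R is transitive — valid.
(B) axiom D: valid iff R is serial. Every such R is serial — valid.
(C) Nφ → φ is axiom T; it is valid on a frame exactly when R is reflexive. Every such R is reflexive, so valid.

A, B, C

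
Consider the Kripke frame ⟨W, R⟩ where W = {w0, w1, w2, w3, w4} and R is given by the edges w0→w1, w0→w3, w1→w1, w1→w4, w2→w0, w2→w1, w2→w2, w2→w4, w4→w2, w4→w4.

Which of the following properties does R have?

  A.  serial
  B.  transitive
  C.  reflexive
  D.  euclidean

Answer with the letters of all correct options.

none

(A) not serial: w3 has no R-successor.
(B) not transitive: w0 R w1 and w1 R w4 but not w0 R w4.
(C) not reflexive: not w0 R w0.
(D) not euclidean: w0 R w1 and w0 R w3 but not w1 R w3.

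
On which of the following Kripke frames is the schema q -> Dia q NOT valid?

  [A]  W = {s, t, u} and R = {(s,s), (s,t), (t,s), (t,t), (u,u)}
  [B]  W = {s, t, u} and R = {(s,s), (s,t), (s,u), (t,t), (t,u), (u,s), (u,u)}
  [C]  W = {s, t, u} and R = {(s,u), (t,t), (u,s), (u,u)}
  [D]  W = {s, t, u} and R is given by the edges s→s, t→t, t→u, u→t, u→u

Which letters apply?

C

The schema q -> Dia q is the dual of axiom T; it is valid on a frame iff R is reflexive.
(A) R is reflexive (each world relates to itself), so the schema is valid here.
(B) R is reflexive (each world relates to itself), so the schema is valid here.
(C) R is not reflexive (not s R s), so the schema fails here.
(D) R is reflexive (each world relates to itself), so the schema is valid here.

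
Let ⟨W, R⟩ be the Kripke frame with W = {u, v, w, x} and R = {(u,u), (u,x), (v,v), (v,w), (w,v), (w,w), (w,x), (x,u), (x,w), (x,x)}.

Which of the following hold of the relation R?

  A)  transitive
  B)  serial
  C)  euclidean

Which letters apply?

B

(A) not transitive: u R x and x R w but not u R w.
(B) serial: every world has an R-successor.
(C) not euclidean: w R v and w R x but not v R x.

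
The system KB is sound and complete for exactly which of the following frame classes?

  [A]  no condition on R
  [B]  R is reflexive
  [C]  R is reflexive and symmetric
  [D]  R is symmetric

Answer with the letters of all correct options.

D

(A) this class determines K, not KB.
(B) this class determines T (= KT), not KB.
(C) this class determines B (= KTB), not KB.
(D) KB is sound and complete for exactly this class.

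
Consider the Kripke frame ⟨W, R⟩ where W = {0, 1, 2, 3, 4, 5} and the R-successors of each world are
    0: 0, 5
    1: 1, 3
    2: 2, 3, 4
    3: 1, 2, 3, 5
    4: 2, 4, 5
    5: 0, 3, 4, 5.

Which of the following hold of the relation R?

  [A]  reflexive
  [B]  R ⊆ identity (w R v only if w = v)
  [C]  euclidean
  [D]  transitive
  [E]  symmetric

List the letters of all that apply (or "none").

(A) reflexive: each world relates to itself.
(B) not ⊆ identity: 0 R 5 with 0 ≠ 5.
(C) not euclidean: 2 R 3 and 2 R 4 but not 3 R 4.
(D) not transitive: 0 R 5 and 5 R 3 but not 0 R 3.
(E) symmetric: every R-edge is matched by its reverse.

A, E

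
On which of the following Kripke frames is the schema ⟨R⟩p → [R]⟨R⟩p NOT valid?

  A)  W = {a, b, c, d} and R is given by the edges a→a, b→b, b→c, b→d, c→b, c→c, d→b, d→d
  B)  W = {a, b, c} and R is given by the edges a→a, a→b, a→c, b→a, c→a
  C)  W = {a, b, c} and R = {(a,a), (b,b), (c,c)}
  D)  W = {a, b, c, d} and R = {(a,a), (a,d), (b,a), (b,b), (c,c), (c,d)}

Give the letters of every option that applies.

The schema ⟨R⟩p → [R]⟨R⟩p is axiom 5; it is valid on a frame iff R is euclidean.
(A) R is not euclidean (b R c and b R d but not c R d), so the schema fails here.
(B) R is not euclidean (a R b and a R c but not b R c), so the schema fails here.
(C) R is euclidean (any two R-successors of the same world are R-related), so the schema is valid here.
(D) R is not euclidean (a R d and a R a but not d R a), so the schema fails here.

A, B, D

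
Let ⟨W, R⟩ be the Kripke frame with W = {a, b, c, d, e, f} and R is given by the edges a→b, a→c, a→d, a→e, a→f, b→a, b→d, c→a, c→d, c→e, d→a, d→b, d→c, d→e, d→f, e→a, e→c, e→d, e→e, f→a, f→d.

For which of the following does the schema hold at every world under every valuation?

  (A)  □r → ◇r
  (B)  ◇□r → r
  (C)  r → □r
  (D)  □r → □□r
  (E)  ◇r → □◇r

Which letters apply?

R is symmetric: every R-edge is matched by its reverse.
R is not transitive: a R b and b R a but not a R a.
R is not euclidean: a R b and a R c but not b R c.
R is serial: every world has an R-successor.
R is not a subset of the identity: a R b with a ≠ b.
(A) axiom D: valid iff R is serial. R is serial — valid.
(B) ◇□r → r (the dual of axiom B) characterises the symmetric frames. R is symmetric — valid.
(C) r → □r (equivalent to ◇p→p) corresponds to R being a subset of the identity. Here R ⊄ identity, so not valid.
(D) axiom 4: valid iff R is transitive. R is not transitive — not valid.
(E) ◇r → □◇r is axiom 5, which corresponds to the euclidean property. R is not euclidean — not valid.

A, B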